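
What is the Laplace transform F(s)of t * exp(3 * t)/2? 1/(2 * (s - 3)^2)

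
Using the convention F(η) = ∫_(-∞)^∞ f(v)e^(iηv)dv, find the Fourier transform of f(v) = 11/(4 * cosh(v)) 11 * pi/(4 * cosh(pi * η/2))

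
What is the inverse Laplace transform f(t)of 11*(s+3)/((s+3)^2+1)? 11*exp(-3*t)*cos(t)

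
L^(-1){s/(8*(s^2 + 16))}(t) cos(4*t)/8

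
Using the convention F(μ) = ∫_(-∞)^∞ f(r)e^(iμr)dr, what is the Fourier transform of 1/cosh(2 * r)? pi/(2 * cosh(pi * μ/4))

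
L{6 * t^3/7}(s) 36/(7 * s^4)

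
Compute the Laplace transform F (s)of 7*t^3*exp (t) 42/ (s - 1)^4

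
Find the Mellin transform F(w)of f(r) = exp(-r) gamma(w)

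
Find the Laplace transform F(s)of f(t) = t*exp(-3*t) (s + 3)^(-2)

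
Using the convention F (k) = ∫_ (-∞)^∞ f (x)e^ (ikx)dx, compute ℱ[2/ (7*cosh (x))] 2*pi/ (7*cosh (pi*k/2))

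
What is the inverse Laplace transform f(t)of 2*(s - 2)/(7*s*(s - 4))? 2*exp(2*t)*cosh(2*t)/7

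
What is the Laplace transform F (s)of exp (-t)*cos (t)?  (s + 1)/ ( (s + 1)^2 + 1)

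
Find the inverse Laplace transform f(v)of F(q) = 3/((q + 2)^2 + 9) exp(-2 * v) * sin(3 * v)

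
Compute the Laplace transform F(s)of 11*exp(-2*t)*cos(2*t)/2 11*(s + 2)/(2*((s + 2)^2 + 4))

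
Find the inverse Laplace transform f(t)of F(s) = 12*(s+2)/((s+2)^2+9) 12*exp(-2*t)*cos(3*t)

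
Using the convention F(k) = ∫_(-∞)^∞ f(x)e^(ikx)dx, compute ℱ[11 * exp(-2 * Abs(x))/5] 44/(5 * (k^2 + 4))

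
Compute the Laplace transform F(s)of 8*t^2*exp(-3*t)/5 16/(5*(s + 3)^3)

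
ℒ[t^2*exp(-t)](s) 2/(s + 1)^3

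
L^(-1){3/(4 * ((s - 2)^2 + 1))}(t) 3 * exp(2 * t) * sin(t)/4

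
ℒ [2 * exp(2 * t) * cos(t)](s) 2 * (s - 2) /((s - 2) ^2 + 1) 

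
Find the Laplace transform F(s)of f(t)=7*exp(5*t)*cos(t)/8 7*(s - 5)/(8*((s - 5)^2+1))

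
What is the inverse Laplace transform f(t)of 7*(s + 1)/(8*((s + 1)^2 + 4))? 7*exp(-t)*cos(2*t)/8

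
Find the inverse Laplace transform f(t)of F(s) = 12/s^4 2 * t^3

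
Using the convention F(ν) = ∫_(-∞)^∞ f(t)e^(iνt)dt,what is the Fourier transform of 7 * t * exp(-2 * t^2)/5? 7 * sqrt(2) * I * sqrt(pi) * ν * exp(-ν^2/8)/40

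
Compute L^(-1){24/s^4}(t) 4 * t^3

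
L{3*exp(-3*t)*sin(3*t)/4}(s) 9/(4*((s+3)^2+9))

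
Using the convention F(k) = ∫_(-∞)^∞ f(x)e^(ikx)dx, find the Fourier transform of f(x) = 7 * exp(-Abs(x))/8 7/(4 * (k^2 + 1))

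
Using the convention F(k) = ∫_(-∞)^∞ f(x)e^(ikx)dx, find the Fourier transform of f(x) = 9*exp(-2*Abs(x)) 36/(k^2+4)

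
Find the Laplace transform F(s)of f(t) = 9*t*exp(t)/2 9/(2*(s - 1)^2)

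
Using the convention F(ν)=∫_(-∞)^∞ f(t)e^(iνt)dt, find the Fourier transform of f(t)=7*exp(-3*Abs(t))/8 21/(4*(ν^2 + 9))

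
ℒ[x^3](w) 6/w^4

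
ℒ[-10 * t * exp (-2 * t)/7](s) -10/ (7 * (s + 2)^2)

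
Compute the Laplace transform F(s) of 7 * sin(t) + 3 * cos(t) 7/(s^2 + 1) + 3 * s/(s^2 + 1) 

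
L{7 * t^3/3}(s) 14/s^4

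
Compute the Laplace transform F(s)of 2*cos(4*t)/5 2*s/(5*(s^2 + 16))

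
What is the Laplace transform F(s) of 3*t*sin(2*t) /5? 12*s/(5*(s^2 + 4) ^2) 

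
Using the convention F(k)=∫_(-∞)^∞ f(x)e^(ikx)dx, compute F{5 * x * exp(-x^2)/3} 5 * I * sqrt(pi) * k * exp(-k^2/4)/6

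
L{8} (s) 8/s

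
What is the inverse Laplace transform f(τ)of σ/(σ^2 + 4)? cos(2*τ)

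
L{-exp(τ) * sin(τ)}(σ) -1/((σ - 1)^2 + 1)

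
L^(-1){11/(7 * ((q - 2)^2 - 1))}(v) 11 * exp(2 * v) * sinh(v)/7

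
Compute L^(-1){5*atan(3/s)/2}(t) 5*sin(3*t)/(2*t)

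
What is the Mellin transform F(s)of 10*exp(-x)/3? 10*gamma(s)/3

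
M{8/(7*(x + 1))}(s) 8*pi*csc(pi*s)/7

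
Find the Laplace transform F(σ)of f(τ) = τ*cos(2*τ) (σ^2 - 4)/(σ^2 + 4)^2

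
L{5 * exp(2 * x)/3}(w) 5/(3 * (w - 2))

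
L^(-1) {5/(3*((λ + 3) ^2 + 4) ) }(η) 5*exp(-3*η)*sin(2*η) /6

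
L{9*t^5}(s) 1080/s^6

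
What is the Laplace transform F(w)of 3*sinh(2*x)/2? 3/(w^2-4)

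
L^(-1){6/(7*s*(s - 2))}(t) 6*exp(t)*sinh(t)/7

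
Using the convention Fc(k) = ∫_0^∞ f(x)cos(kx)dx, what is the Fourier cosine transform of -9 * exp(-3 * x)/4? -27/(4 * k^2 + 36)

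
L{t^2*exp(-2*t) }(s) 2/(s + 2) ^3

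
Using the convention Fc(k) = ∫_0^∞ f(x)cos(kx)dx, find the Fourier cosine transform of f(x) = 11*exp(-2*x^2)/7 11*sqrt(2)*sqrt(pi)*exp(-k^2/8)/28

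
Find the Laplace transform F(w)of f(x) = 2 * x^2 4/w^3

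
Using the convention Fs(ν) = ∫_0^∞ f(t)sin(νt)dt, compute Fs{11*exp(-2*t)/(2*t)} 11*atan(ν/2)/2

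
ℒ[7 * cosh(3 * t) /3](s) 7 * s/(3 * (s^2 - 9) ) 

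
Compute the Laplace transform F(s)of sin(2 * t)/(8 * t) atan(2/s)/8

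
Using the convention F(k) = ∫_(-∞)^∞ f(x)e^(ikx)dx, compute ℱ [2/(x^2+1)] 2*pi*exp(-Abs(k))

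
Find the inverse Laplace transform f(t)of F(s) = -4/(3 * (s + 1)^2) -4 * t * exp(-t)/3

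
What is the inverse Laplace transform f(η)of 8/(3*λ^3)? 4*η^2/3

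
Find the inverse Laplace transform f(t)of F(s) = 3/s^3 3*t^2/2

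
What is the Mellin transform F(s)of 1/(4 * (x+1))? pi * csc(pi * s)/4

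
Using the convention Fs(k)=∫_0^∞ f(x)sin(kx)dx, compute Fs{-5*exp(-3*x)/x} -5*atan(k/3)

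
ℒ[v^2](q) 2/q^3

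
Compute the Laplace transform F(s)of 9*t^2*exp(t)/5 18/(5*(s - 1)^3)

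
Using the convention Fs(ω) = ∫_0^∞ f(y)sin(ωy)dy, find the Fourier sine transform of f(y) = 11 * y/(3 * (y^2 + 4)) 11 * pi * exp(-2 * ω)/6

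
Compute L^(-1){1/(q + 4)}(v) exp(-4*v)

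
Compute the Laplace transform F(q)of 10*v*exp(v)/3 10/(3*(q - 1)^2)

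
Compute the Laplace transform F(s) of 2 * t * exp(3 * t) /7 2/(7 * (s - 3) ^2) 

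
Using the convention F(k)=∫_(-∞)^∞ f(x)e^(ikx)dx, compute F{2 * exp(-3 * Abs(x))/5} 12/(5 * (k^2 + 9))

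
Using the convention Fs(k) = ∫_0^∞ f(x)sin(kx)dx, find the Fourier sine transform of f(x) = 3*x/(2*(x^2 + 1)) 3*pi*exp(-k)/4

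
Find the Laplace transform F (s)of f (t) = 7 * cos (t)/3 7 * s/ (3 * (s^2 + 1))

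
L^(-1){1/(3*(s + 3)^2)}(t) t*exp(-3*t)/3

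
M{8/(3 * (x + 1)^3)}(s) 4 * pi * (s - 2) * (s - 1)/(3 * sin(pi * s))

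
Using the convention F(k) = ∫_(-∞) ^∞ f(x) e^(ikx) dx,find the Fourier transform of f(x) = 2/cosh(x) 2 * pi/cosh(pi * k/2) 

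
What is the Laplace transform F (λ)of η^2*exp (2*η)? 2/ (λ - 2)^3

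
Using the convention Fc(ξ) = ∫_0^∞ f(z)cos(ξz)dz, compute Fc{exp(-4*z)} 4/(ξ^2 + 16)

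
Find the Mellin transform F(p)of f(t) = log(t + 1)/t -pi*csc(pi*p)/(p - 1)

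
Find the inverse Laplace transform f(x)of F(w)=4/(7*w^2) 4*x/7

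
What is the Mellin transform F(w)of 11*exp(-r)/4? 11*gamma(w)/4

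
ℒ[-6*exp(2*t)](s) -6/(s - 2)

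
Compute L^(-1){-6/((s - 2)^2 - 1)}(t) -6 * exp(2 * t) * sinh(t)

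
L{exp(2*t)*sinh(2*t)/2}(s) 1/(s*(s - 4))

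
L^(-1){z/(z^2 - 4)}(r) cosh(2*r)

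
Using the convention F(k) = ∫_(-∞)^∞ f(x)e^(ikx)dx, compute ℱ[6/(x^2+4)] 3 * pi * exp(-2 * Abs(k))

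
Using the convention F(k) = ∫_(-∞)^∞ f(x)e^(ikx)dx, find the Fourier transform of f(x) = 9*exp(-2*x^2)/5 9*sqrt(2)*sqrt(pi)*exp(-k^2/8)/10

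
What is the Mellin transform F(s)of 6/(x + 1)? 6*pi*csc(pi*s)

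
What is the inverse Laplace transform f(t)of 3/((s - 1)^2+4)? 3*exp(t)*sin(2*t)/2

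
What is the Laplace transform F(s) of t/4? 1/(4 * s^2) 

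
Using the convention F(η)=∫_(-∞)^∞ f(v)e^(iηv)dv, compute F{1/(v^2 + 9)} pi*exp(-3*Abs(η))/3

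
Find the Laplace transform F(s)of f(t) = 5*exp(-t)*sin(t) 5/((s + 1)^2 + 1)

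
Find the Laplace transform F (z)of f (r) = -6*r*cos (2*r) 6*(4 - z^2)/ (z^2 + 4)^2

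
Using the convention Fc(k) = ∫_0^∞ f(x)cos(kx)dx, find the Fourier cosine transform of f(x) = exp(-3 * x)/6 1/(2 * (k^2+9))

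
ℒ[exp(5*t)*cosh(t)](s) (s - 5)/((s - 5)^2 - 1)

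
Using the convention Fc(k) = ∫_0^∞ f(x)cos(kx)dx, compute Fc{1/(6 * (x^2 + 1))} pi * exp(-k)/12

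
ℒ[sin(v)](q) 1/(q^2 + 1)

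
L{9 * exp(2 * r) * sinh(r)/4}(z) 9/(4 * ((z - 2)^2 - 1))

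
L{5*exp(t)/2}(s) 5/(2*(s - 1))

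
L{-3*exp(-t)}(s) -3/(s + 1)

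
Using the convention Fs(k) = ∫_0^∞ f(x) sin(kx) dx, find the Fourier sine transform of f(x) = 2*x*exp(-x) 4*k/(k^2+1) ^2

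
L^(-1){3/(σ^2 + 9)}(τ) sin(3*τ)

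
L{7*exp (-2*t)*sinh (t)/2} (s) 7/ (2*( (s + 2)^2-1))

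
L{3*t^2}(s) 6/s^3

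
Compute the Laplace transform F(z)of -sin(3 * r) -3/(z^2 + 9)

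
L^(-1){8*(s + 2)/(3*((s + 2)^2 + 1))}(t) 8*exp(-2*t)*cos(t)/3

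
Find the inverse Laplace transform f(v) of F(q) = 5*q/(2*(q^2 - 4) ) 5*cosh(2*v) /2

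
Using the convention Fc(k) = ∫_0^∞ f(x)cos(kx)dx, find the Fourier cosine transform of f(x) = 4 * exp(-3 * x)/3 4/(k^2+9)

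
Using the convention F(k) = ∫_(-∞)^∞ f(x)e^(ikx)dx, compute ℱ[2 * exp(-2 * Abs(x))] 8/(k^2 + 4)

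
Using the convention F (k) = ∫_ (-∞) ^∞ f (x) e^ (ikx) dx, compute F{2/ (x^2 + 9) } 2*pi*exp (-3*Abs (k) ) /3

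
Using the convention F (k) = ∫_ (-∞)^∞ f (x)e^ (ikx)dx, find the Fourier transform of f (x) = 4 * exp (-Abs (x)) 8/ (k^2+1)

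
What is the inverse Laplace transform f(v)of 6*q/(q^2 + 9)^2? v*sin(3*v)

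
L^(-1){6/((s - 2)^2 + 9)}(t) 2*exp(2*t)*sin(3*t)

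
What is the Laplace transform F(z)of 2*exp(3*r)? 2/(z - 3)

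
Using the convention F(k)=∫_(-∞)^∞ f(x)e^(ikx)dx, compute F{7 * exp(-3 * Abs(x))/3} 14/(k^2 + 9)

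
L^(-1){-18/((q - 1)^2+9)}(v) -6*exp(v)*sin(3*v)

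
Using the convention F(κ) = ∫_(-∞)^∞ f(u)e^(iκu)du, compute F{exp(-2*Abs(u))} 4/(κ^2 + 4)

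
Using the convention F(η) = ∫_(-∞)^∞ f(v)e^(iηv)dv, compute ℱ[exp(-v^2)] sqrt(pi)*exp(-η^2/4)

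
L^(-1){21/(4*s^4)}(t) 7*t^3/8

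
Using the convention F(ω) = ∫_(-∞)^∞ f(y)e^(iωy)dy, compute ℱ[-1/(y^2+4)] -pi * exp(-2 * Abs(ω))/2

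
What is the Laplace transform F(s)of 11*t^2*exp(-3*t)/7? 22/(7*(s + 3)^3)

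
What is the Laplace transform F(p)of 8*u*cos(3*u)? 8*(p^2 - 9)/(p^2 + 9)^2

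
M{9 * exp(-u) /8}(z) 9 * gamma(z) /8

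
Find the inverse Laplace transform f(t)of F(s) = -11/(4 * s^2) -11 * t/4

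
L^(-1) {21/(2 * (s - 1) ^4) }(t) 7 * t^3 * exp(t) /4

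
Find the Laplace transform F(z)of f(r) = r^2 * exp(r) 2/(z - 1)^3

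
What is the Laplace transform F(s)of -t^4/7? -24/(7 * s^5)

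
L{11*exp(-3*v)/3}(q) 11/(3*(q + 3))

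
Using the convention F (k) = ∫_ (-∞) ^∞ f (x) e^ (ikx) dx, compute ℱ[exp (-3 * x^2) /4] sqrt (3) * sqrt (pi) * exp (-k^2/12) /12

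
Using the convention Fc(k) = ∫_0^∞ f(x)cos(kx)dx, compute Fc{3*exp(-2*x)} 6/(k^2 + 4)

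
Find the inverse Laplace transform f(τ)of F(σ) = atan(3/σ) sin(3*τ)/τ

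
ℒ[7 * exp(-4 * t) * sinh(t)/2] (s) 7/(2 * ((s + 4)^2 - 1))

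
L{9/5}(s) 9/(5*s)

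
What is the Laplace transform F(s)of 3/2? 3/(2*s)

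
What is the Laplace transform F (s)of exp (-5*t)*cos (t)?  (s + 5)/ ( (s + 5)^2 + 1)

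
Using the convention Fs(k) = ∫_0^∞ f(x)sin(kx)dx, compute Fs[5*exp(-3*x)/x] 5*atan(k/3)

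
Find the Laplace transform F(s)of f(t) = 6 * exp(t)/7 6/(7 * (s - 1))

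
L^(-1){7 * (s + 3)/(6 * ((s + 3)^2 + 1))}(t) 7 * exp(-3 * t) * cos(t)/6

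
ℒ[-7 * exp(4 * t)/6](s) -7/(6 * s - 24)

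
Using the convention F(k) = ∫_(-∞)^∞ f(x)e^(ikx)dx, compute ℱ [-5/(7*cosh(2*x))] -5*pi/(14*cosh(pi*k/4))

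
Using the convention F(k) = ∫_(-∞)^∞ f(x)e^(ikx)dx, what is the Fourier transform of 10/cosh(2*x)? 5*pi/cosh(pi*k/4)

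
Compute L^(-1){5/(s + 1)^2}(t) 5*t*exp(-t)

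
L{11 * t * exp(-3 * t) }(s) 11/(s + 3) ^2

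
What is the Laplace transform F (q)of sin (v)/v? atan (1/q)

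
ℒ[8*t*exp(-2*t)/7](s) 8/(7*(s + 2)^2)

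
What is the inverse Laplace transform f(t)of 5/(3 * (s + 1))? 5 * exp(-t)/3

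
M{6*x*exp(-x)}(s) 6*gamma(s + 1)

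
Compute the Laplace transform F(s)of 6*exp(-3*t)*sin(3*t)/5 18/(5*((s + 3)^2 + 9))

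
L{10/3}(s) 10/(3 * s)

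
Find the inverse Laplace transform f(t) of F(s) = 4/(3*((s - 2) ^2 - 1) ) 4*exp(2*t)*sinh(t) /3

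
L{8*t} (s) 8/s^2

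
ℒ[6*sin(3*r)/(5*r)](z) 6*atan(3/z)/5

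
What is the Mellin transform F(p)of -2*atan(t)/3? pi*sec(pi*p/2)/(3*p)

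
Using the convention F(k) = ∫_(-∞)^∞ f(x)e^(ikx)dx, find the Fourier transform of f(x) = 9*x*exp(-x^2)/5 9*I*sqrt(pi)*k*exp(-k^2/4)/10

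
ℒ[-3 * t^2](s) -6/s^3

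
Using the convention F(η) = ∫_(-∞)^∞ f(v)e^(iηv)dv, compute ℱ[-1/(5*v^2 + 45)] -pi*exp(-3*Abs(η))/15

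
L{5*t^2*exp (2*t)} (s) 10/ (s - 2)^3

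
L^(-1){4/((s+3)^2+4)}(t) 2*exp(-3*t)*sin(2*t)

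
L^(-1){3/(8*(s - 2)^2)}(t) 3*t*exp(2*t)/8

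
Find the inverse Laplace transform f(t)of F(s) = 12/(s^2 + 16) 3*sin(4*t)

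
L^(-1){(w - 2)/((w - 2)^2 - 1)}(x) exp(2*x)*cosh(x)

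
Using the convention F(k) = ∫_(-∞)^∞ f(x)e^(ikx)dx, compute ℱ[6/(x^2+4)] 3*pi*exp(-2*Abs(k))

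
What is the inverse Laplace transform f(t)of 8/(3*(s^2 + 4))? 4*sin(2*t)/3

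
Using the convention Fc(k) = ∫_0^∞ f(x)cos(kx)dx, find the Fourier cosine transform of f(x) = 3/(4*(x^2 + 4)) 3*pi*exp(-2*k)/16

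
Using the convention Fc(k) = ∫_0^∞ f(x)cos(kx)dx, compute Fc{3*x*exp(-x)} 3*(1 - k^2)/(k^2 + 1)^2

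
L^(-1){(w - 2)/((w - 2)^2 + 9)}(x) exp(2*x)*cos(3*x)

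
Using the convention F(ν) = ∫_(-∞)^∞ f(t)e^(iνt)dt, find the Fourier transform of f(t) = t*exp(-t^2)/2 I*sqrt(pi)*ν*exp(-ν^2/4)/4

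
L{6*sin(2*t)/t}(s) 6*atan(2/s)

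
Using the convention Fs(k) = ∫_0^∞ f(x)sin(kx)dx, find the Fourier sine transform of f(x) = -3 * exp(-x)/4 -3 * k/(4 * k^2+4)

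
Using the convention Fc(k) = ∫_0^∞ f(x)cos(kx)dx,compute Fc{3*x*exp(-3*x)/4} 3*(9 - k^2)/(4*(k^2 + 9)^2)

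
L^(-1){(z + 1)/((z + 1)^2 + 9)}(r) exp(-r) * cos(3 * r)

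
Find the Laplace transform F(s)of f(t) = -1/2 -1/(2*s)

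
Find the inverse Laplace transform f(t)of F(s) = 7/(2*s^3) 7*t^2/4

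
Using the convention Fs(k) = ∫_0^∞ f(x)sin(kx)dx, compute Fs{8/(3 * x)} 4 * pi/3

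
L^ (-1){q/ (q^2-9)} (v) cosh (3*v)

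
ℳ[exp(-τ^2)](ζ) gamma(ζ/2)/2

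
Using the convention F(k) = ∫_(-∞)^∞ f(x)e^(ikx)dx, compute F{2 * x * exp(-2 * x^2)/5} sqrt(2) * I * sqrt(pi) * k * exp(-k^2/8)/20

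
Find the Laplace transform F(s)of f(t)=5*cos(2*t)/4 5*s/(4*(s^2 + 4))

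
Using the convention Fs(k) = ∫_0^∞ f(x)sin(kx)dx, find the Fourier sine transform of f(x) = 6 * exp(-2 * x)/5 6 * k/(5 * (k^2 + 4))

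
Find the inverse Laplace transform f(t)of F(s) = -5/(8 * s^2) -5 * t/8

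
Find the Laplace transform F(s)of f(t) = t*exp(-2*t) (s + 2)^(-2)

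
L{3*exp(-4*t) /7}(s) 3/(7*(s + 4) ) 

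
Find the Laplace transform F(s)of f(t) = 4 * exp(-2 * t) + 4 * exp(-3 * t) 4/(s + 3) + 4/(s + 2)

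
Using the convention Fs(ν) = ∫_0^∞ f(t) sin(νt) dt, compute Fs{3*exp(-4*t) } 3*ν/(ν^2+16) 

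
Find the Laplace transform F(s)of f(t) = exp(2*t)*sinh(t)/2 1/(2*((s - 2)^2 - 1))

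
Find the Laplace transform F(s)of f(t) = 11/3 11/(3 * s)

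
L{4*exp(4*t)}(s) 4/(s - 4)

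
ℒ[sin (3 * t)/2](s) 3/ (2 * (s^2 + 9))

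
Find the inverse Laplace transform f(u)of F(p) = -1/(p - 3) -exp(3 * u)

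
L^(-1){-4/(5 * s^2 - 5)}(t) -4 * sinh(t)/5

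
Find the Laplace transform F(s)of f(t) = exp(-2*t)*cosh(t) (s+2)/((s+2)^2 - 1)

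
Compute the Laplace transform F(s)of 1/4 1/(4 * s)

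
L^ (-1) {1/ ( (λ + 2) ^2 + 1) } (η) exp (-2*η)*sin (η) 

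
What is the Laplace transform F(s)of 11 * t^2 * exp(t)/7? 22/(7 * (s - 1)^3)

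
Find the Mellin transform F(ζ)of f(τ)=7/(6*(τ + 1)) 7*pi*csc(pi*ζ)/6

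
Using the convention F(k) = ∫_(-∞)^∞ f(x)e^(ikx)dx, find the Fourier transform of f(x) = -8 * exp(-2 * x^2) -4 * sqrt(2) * sqrt(pi) * exp(-k^2/8)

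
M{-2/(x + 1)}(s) -2 * pi * csc(pi * s)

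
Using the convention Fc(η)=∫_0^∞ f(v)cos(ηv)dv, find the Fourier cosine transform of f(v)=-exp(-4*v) -4/(η^2 + 16)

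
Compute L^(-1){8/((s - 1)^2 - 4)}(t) 4*exp(t)*sinh(2*t)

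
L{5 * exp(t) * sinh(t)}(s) 5/(s * (s - 2))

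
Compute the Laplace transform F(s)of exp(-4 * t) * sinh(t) 1/((s + 4)^2 - 1)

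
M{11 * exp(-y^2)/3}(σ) 11 * gamma(σ/2)/6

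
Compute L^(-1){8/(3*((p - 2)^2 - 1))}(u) 8*exp(2*u)*sinh(u)/3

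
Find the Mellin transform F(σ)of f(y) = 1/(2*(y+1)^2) (-pi*σ+pi)/(2*sin(pi*σ))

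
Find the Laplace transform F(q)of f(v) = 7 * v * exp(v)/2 7/(2 * (q - 1)^2)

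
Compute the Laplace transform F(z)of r z^(-2)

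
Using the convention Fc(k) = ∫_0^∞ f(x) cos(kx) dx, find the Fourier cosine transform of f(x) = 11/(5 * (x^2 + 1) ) 11 * pi * exp(-k) /10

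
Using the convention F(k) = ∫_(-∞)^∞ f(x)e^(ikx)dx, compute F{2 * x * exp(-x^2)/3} I * sqrt(pi) * k * exp(-k^2/4)/3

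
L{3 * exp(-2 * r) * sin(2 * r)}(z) 6/((z + 2)^2 + 4)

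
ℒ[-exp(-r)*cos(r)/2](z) (-z - 1)/(2*((z + 1)^2 + 1))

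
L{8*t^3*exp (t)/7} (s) 48/ (7*(s - 1)^4)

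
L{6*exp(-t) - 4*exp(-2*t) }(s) 6/(s + 1) - 4/(s + 2) 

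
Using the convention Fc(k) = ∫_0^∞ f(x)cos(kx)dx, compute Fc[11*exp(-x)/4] 11/(4*(k^2 + 1))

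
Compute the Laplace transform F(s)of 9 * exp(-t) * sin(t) 9/((s + 1)^2 + 1)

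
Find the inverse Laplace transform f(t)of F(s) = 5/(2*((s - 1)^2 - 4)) 5*exp(t)*sinh(2*t)/4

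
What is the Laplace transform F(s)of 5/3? 5/(3*s)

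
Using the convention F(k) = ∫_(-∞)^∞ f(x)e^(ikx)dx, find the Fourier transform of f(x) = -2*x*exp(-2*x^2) -sqrt(2)*I*sqrt(pi)*k*exp(-k^2/8)/4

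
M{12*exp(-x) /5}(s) 12*gamma(s) /5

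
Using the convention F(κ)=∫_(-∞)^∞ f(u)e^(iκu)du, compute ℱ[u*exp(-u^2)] I*sqrt(pi)*κ*exp(-κ^2/4)/2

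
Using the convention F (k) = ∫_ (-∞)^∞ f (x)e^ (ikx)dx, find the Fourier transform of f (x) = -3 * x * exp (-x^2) -3 * I * sqrt (pi) * k * exp (-k^2/4)/2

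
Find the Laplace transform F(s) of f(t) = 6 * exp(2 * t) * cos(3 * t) 6 * (s - 2) /((s - 2) ^2 + 9) 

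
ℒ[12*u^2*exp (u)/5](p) 24/ (5*(p - 1)^3)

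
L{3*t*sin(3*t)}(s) 18*s/(s^2 + 9)^2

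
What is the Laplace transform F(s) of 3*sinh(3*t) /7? 9/(7*(s^2 - 9) ) 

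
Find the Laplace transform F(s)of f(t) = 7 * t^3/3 14/s^4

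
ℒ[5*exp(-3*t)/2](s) 5/(2*(s + 3))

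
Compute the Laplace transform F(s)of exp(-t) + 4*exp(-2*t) 1/(s + 1) + 4/(s + 2)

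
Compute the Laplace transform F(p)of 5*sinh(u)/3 5/(3*(p^2 - 1))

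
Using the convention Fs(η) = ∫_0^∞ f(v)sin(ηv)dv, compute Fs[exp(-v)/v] atan(η)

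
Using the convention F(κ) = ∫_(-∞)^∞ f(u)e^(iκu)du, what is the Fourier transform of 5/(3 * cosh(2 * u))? 5 * pi/(6 * cosh(pi * κ/4))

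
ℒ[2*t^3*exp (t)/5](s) 12/ (5*(s - 1)^4)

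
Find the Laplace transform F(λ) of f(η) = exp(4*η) 1/(λ - 4) 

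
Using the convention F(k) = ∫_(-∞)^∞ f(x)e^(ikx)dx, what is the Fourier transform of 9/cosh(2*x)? 9*pi/(2*cosh(pi*k/4))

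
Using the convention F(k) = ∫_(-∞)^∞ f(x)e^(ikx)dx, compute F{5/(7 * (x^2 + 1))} 5 * pi * exp(-Abs(k))/7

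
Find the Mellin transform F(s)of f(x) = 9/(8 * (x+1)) 9 * pi * csc(pi * s)/8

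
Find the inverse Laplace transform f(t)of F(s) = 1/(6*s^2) t/6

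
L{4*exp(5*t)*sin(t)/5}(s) 4/(5*((s - 5)^2 + 1))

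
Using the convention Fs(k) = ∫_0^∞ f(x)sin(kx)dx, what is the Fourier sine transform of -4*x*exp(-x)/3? -8*k/(3*(k^2 + 1)^2)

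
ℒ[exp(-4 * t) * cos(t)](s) (s + 4)/((s + 4)^2 + 1)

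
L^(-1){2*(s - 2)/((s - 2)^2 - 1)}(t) 2*exp(2*t)*cosh(t)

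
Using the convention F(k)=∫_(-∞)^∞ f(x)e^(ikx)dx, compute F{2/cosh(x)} 2*pi/cosh(pi*k/2)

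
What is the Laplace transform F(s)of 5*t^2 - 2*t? 10/s^3 - 2/s^2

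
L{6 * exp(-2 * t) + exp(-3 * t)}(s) 6/(s + 2) + 1/(s + 3)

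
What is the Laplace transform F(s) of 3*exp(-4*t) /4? 3/(4*(s + 4) ) 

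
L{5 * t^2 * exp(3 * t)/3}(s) 10/(3 * (s - 3)^3)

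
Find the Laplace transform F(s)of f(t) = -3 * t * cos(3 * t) 3 * (9 - s^2)/(s^2+9)^2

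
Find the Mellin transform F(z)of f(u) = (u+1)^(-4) gamma(z)*gamma(4 - z)/6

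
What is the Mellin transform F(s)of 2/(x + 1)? 2*pi*csc(pi*s)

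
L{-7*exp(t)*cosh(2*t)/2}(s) 7*(1 - s)/(2*((s - 1)^2 - 4))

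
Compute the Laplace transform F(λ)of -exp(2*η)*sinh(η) -1/((λ - 2)^2 - 1)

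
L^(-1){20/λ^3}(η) 10*η^2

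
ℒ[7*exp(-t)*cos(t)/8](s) 7*(s+1)/(8*((s+1)^2+1))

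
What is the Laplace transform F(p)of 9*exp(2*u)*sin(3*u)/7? 27/(7*((p - 2)^2+9))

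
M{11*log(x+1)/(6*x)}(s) -11*pi*csc(pi*s)/(6*s - 6)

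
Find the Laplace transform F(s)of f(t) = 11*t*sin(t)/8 11*s/(4*(s^2 + 1)^2)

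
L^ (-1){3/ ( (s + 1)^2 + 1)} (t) 3*exp (-t)*sin (t)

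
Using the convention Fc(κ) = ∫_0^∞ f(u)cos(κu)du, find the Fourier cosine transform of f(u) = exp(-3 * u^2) sqrt(3) * sqrt(pi) * exp(-κ^2/12)/6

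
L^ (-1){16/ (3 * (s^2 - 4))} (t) 8 * sinh (2 * t)/3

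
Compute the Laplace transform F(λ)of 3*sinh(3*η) 9/(λ^2 - 9)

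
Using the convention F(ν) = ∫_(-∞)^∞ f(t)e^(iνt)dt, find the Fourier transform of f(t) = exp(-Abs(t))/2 1/(ν^2 + 1)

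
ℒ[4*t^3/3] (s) 8/s^4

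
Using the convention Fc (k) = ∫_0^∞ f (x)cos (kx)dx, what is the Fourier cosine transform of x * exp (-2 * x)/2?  (4 - k^2)/ (2 * (k^2 + 4)^2)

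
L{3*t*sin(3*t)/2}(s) 9*s/(s^2 + 9)^2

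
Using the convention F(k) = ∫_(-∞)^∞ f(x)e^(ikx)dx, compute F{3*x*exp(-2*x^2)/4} 3*sqrt(2)*I*sqrt(pi)*k*exp(-k^2/8)/32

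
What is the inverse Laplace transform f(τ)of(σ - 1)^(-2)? τ*exp(τ)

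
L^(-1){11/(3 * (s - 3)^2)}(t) 11 * t * exp(3 * t)/3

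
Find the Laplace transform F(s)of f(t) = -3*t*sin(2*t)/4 -3*s/(s^2 + 4)^2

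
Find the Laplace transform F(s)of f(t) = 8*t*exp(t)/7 8/(7*(s - 1)^2)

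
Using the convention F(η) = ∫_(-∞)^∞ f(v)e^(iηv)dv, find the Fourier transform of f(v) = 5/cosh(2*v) 5*pi/(2*cosh(pi*η/4))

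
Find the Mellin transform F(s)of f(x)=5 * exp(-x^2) 5 * gamma(s/2)/2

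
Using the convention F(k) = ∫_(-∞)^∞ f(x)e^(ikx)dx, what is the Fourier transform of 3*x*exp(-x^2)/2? 3*I*sqrt(pi)*k*exp(-k^2/4)/4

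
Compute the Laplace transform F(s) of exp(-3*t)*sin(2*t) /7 2/(7*((s + 3) ^2 + 4) ) 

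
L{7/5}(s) 7/(5 * s)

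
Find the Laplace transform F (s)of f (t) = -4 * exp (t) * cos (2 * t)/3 4 * (1 - s)/ (3 * ( (s - 1)^2 + 4))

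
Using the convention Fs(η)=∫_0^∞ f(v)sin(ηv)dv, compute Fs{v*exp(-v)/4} η/(2*(η^2 + 1)^2)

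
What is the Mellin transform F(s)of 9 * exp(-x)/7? 9 * gamma(s)/7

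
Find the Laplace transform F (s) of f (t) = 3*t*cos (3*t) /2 3*(s^2 - 9) / (2*(s^2 + 9) ^2) 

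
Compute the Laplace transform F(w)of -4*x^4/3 -32/w^5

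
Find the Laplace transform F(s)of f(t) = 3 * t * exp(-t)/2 3/(2 * (s + 1)^2)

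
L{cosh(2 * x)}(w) w/(w^2 - 4)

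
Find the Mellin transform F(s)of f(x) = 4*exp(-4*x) 2^(2-2*s)*gamma(s)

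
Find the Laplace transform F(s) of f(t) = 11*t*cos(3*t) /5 11*(s^2 - 9) /(5*(s^2 + 9) ^2) 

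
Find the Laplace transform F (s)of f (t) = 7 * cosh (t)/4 7 * s/ (4 * (s^2 - 1))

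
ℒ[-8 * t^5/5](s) -192/s^6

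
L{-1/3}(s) -1/(3 * s)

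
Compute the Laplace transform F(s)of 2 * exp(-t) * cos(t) 2 * (s + 1)/((s + 1)^2 + 1)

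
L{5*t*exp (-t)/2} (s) 5/ (2*(s+1)^2)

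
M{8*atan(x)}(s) -4*pi*sec(pi*s/2)/s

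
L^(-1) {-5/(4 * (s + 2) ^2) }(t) -5 * t * exp(-2 * t) /4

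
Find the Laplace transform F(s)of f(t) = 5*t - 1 5/s^2 - 1/s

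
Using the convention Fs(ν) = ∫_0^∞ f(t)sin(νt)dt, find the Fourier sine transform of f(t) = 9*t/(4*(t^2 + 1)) 9*pi*exp(-ν)/8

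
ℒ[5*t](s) 5/s^2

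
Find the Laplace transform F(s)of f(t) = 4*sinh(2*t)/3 8/(3*(s^2 - 4))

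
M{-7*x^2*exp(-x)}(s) -7*gamma(s+2)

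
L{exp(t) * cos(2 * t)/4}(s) (s - 1)/(4 * ((s - 1)^2 + 4))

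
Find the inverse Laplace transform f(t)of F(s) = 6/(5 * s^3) 3 * t^2/5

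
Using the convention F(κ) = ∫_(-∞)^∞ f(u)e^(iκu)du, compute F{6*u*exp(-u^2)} 3*I*sqrt(pi)*κ*exp(-κ^2/4)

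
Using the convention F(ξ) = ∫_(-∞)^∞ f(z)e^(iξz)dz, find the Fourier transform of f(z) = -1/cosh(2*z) -pi/(2*cosh(pi*ξ/4))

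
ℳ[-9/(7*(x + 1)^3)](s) -9*pi*(s - 2)*(s - 1)/(14*sin(pi*s))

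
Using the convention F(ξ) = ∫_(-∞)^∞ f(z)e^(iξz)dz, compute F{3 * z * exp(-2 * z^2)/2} 3 * sqrt(2) * I * sqrt(pi) * ξ * exp(-ξ^2/8)/16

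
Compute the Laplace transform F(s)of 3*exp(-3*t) 3/(s + 3)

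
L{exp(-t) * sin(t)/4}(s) 1/(4 * ((s + 1)^2 + 1))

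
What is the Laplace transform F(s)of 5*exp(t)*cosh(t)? 5*(s - 1)/(s*(s - 2))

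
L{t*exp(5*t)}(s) (s - 5)^(-2)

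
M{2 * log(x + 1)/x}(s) -2 * pi * csc(pi * s)/(s - 1)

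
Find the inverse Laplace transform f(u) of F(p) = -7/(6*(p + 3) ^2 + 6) -7*exp(-3*u)*sin(u) /6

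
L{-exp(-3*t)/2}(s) -1/(2*s+6)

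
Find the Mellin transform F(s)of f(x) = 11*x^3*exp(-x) 11*gamma(s + 3)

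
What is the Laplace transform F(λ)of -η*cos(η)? (1 - λ^2)/(λ^2+1)^2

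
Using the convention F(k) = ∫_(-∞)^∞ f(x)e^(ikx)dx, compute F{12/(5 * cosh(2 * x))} 6 * pi/(5 * cosh(pi * k/4))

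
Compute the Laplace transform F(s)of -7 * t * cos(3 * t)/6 7 * (9 - s^2)/(6 * (s^2 + 9)^2)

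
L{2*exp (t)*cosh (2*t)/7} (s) 2*(s - 1)/ (7*( (s - 1)^2-4))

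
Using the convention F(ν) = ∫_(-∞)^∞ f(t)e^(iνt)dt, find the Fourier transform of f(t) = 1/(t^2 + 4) pi*exp(-2*Abs(ν))/2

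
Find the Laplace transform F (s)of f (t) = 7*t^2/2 7/s^3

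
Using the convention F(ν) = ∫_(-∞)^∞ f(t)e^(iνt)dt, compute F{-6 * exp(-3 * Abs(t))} -36/(ν^2 + 9)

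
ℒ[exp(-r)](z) 1/(z + 1)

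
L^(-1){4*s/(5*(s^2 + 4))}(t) 4*cos(2*t)/5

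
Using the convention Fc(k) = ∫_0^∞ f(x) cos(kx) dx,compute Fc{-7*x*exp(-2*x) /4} 7*(k^2-4) /(4*(k^2 + 4) ^2) 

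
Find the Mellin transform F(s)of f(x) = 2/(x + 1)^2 -2*pi*(s - 1)/sin(pi*s)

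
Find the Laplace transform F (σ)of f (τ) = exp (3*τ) 1/ (σ - 3)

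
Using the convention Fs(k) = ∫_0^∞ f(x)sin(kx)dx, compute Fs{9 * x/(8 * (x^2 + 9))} 9 * pi * exp(-3 * k)/16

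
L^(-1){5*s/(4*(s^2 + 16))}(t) 5*cos(4*t)/4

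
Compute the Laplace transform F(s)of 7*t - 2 7/s^2 - 2/s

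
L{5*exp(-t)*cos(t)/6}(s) 5*(s + 1)/(6*((s + 1)^2 + 1))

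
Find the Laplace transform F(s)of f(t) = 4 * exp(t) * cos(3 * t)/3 4 * (s - 1)/(3 * ((s - 1)^2+9))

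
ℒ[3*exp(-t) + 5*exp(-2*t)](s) 3/(s + 1) + 5/(s + 2)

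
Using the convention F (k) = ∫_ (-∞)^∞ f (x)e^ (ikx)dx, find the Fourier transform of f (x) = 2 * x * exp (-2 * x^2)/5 sqrt (2) * I * sqrt (pi) * k * exp (-k^2/8)/20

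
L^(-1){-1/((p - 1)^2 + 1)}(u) -exp(u)*sin(u)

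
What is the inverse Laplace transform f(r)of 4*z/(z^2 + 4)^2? r*sin(2*r)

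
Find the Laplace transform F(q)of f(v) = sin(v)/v atan(1/q)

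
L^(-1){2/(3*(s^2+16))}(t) sin(4*t)/6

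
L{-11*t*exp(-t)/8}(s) -11/(8*(s + 1)^2)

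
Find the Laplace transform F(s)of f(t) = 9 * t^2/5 18/(5 * s^3)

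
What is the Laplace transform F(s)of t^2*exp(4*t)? 2/(s - 4)^3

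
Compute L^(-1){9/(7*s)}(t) 9/7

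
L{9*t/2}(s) 9/(2*s^2)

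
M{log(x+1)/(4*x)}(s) -pi*csc(pi*s)/(4*s - 4)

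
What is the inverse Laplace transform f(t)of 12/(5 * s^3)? 6 * t^2/5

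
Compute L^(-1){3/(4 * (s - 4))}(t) 3 * exp(4 * t)/4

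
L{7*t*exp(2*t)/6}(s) 7/(6*(s - 2)^2)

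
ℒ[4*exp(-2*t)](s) 4/(s + 2)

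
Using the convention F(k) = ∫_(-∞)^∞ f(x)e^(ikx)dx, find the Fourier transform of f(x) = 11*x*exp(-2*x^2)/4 11*sqrt(2)*I*sqrt(pi)*k*exp(-k^2/8)/32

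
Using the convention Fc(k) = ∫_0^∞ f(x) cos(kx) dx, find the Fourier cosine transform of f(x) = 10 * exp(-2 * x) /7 20/(7 * (k^2 + 4) ) 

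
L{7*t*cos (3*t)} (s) 7*(s^2 - 9)/ (s^2 + 9)^2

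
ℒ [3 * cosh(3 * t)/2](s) 3 * s/(2 * (s^2 - 9))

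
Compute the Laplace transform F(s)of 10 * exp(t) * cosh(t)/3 10 * (s - 1)/(3 * s * (s - 2))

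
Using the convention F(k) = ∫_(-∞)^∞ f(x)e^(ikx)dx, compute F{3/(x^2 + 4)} 3 * pi * exp(-2 * Abs(k))/2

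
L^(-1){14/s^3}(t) 7*t^2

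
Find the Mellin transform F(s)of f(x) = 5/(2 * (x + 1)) 5 * pi * csc(pi * s)/2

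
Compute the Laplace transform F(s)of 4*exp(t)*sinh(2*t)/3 8/(3*((s - 1)^2 - 4))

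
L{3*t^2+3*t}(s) 6/s^3+3/s^2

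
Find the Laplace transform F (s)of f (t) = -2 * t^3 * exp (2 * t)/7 -12/ (7 * (s - 2)^4)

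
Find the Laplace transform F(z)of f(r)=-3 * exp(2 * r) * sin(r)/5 -3/(5 * (z - 2)^2 + 5)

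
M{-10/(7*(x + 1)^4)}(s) 5*pi*(s - 3)*(s - 2)*(s - 1)/(21*sin(pi*s))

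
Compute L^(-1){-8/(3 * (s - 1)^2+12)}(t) -4 * exp(t) * sin(2 * t)/3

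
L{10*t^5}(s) 1200/s^6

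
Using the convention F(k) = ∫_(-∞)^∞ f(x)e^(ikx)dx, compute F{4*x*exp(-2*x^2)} sqrt(2)*I*sqrt(pi)*k*exp(-k^2/8)/2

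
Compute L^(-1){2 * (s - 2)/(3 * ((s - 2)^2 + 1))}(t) 2 * exp(2 * t) * cos(t)/3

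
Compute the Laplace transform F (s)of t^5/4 30/s^6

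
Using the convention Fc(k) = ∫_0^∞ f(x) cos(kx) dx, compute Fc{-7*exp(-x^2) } -7*sqrt(pi)*exp(-k^2/4) /2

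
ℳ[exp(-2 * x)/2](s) gamma(s)/(2 * 2^s)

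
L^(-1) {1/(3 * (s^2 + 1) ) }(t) sin(t) /3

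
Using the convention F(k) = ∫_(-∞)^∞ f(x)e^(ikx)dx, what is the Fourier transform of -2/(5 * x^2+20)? -pi * exp(-2 * Abs(k))/5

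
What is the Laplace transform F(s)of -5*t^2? -10/s^3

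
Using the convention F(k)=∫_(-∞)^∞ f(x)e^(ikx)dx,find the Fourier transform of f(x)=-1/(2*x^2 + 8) -pi*exp(-2*Abs(k))/4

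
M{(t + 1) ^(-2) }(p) (-pi*p + pi) /sin(pi*p) 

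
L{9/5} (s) 9/ (5 * s)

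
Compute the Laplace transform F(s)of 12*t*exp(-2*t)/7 12/(7*(s+2)^2)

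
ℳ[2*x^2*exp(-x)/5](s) 2*gamma(s + 2)/5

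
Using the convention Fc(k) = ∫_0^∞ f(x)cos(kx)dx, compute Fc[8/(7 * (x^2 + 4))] 2 * pi * exp(-2 * k)/7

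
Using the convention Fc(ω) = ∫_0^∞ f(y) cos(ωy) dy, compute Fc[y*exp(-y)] (1 - ω^2) /(ω^2 + 1) ^2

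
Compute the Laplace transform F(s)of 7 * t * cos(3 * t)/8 7 * (s^2-9)/(8 * (s^2 + 9)^2)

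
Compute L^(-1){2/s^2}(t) 2*t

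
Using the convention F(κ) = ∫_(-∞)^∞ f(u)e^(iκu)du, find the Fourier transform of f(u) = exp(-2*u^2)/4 sqrt(2)*sqrt(pi)*exp(-κ^2/8)/8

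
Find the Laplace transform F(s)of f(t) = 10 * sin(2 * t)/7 20/(7 * (s^2+4))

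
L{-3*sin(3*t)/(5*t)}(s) -3*atan(3/s)/5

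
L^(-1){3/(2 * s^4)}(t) t^3/4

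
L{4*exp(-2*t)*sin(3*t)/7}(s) 12/(7*((s + 2)^2 + 9))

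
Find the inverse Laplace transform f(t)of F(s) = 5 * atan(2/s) 5 * sin(2 * t)/t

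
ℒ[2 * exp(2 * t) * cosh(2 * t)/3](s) 2 * (s - 2)/(3 * s * (s - 4))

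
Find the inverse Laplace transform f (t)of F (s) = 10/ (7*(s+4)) 10*exp (-4*t)/7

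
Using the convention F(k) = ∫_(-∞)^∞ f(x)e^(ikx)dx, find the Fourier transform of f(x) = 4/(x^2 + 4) 2*pi*exp(-2*Abs(k))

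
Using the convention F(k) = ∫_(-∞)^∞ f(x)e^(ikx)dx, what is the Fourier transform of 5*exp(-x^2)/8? 5*sqrt(pi)*exp(-k^2/4)/8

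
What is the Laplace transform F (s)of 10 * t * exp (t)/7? 10/ (7 * (s - 1)^2)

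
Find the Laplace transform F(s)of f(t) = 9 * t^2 18/s^3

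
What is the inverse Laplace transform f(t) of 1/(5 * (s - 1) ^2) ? t * exp(t) /5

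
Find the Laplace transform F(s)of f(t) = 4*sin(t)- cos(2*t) 4/(s^2 + 1)- s/(s^2 + 4)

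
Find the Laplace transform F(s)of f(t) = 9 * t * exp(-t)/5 9/(5 * (s + 1)^2)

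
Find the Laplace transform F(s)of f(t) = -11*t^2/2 -11/s^3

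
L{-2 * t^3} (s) -12/s^4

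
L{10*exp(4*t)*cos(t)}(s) 10*(s - 4)/((s - 4)^2 + 1)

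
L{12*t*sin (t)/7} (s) 24*s/ (7*(s^2 + 1)^2)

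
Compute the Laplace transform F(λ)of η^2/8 1/(4*λ^3)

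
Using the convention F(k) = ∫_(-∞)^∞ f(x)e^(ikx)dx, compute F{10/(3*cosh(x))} 10*pi/(3*cosh(pi*k/2))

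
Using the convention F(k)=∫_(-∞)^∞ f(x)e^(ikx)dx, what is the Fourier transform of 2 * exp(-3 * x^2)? 2 * sqrt(3) * sqrt(pi) * exp(-k^2/12)/3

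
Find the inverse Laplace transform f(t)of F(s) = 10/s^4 5 * t^3/3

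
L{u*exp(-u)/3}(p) 1/(3*(p + 1)^2)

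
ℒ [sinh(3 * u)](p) 3/(p^2-9)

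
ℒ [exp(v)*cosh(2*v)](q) (q - 1)/((q - 1)^2 - 4)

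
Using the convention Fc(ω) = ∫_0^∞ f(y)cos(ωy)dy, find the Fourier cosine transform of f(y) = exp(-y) 1/(ω^2 + 1)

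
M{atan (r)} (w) -pi*sec (pi*w/2)/ (2*w)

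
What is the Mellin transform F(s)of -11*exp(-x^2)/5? -11*gamma(s/2)/10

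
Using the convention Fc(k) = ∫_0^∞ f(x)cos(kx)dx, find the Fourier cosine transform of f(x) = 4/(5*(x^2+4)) pi*exp(-2*k)/5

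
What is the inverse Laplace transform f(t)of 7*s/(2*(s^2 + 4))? 7*cos(2*t)/2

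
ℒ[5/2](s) 5/(2*s)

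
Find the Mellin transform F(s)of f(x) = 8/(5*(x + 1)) 8*pi*csc(pi*s)/5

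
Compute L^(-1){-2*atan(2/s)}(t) -2*sin(2*t)/t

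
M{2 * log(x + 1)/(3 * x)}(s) -2 * pi * csc(pi * s)/(3 * s - 3)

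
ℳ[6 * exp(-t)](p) 6 * gamma(p)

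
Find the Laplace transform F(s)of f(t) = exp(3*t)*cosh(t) (s - 3)/((s - 3)^2 - 1)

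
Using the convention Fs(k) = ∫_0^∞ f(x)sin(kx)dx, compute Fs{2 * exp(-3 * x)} 2 * k/(k^2+9)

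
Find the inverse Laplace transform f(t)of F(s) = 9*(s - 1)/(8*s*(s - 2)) 9*exp(t)*cosh(t)/8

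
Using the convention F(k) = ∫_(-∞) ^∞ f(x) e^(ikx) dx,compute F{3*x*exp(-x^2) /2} 3*I*sqrt(pi)*k*exp(-k^2/4) /4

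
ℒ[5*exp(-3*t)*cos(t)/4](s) 5*(s+3)/(4*((s+3)^2+1))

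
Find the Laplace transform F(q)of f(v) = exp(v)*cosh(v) (q - 1)/(q*(q - 2))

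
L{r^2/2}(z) z^(-3)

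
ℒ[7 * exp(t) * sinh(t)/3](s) 7/(3 * s * (s - 2))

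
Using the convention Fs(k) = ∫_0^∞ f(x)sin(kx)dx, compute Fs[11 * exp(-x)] 11 * k/(k^2 + 1)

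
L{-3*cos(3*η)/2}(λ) -3*λ/(2*λ^2 + 18)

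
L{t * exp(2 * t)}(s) (s - 2)^(-2)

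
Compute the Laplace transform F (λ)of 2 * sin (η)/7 2/ (7 * (λ^2 + 1))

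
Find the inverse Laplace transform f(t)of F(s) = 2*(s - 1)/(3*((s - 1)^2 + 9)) 2*exp(t)*cos(3*t)/3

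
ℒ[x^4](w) 24/w^5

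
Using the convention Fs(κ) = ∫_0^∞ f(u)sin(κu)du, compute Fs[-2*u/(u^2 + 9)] -pi*exp(-3*κ)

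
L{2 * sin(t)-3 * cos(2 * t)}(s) 2/(s^2+1)-3 * s/(s^2+4)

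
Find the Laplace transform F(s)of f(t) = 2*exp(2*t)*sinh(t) 2/((s - 2)^2 - 1)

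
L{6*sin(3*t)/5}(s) 18/(5*(s^2 + 9))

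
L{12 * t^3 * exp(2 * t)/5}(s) 72/(5 * (s - 2)^4)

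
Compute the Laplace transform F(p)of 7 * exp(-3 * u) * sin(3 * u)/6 7/(2 * ((p + 3)^2 + 9))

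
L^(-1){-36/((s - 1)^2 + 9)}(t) -12 * exp(t) * sin(3 * t)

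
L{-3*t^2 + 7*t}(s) 7/s^2 - 6/s^3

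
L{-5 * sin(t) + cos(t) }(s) s/(s^2 + 1) - 5/(s^2 + 1) 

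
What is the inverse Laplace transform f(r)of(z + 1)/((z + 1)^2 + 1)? exp(-r)*cos(r)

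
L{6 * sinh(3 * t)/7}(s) 18/(7 * (s^2-9))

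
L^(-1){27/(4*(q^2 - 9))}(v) 9*sinh(3*v)/4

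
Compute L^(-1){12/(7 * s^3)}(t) 6 * t^2/7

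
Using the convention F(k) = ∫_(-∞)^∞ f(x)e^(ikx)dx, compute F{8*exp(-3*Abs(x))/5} 48/(5*(k^2 + 9))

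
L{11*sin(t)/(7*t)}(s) 11*atan(1/s)/7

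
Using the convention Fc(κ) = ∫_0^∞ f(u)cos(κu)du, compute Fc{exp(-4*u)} 4/(κ^2 + 16)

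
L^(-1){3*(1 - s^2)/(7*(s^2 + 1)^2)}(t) -3*t*cos(t)/7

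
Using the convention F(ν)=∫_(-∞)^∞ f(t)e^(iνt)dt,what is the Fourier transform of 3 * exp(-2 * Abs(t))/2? 6/(ν^2 + 4)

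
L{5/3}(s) 5/(3 * s)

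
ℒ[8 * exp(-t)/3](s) 8/(3 * (s + 1))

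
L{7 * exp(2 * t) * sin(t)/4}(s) 7/(4 * ((s - 2)^2 + 1))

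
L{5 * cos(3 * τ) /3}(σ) 5 * σ/(3 * (σ^2 + 9) ) 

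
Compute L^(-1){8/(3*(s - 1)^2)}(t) 8*t*exp(t)/3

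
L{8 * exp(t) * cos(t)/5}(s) 8 * (s - 1)/(5 * ((s - 1)^2 + 1))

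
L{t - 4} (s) s^ (-2) - 4/s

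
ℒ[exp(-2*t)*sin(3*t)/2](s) 3/(2*((s + 2)^2 + 9))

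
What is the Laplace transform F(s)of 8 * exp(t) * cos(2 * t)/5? 8 * (s - 1)/(5 * ((s - 1)^2+4))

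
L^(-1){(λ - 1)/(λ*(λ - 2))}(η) exp(η)*cosh(η)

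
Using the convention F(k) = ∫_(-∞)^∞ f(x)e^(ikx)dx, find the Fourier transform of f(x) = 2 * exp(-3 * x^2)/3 2 * sqrt(3) * sqrt(pi) * exp(-k^2/12)/9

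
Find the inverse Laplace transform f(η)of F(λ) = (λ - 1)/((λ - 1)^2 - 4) exp(η)*cosh(2*η)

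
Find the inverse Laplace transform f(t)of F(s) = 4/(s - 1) 4 * exp(t)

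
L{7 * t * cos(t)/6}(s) 7 * (s^2-1)/(6 * (s^2 + 1)^2)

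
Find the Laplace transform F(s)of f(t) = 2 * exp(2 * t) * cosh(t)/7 2 * (s - 2)/(7 * ((s - 2)^2 - 1))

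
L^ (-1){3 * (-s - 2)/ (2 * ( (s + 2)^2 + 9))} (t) -3 * exp (-2 * t) * cos (3 * t)/2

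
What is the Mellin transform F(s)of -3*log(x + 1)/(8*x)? 3*pi*csc(pi*s)/(8*(s - 1))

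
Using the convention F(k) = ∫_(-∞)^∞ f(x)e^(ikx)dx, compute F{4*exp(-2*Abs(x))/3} 16/(3*(k^2 + 4))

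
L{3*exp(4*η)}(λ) 3/(λ - 4)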